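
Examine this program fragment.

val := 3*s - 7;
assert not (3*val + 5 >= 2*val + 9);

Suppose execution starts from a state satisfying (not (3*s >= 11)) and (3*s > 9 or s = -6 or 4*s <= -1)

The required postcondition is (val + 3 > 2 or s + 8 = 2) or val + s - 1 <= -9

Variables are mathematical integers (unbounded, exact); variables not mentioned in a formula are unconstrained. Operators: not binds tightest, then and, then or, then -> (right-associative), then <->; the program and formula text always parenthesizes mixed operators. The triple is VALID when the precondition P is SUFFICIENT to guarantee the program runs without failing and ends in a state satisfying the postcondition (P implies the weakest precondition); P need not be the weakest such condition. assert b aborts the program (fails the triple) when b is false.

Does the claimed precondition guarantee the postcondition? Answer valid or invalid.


Working backward. After the program, the postcondition (val + 3 > 2 or s + 8 = 2) or val + s - 1 <= -9 must hold; in canonical form it is val > -1 or s = -6 or s + val <= -8.
Before assert not (3*val + 5 >= 2*val + 9): (not (val >= 4)) and (val > -1 or s = -6 or s + val <= -8)
Before val := 3*s - 7: (not (3*s >= 11)) and (3*s > 6 or s = -6 or 4*s <= -1)
The weakest precondition is (not (3*s >= 11)) and (3*s > 6 or s = -6 or 4*s <= -1).
Check whether (not (3*s >= 11)) and (3*s > 9 or s = -6 or 4*s <= -1) implies it.
Every state satisfying the precondition satisfies the weakest precondition: the implication holds.
Answer: valid


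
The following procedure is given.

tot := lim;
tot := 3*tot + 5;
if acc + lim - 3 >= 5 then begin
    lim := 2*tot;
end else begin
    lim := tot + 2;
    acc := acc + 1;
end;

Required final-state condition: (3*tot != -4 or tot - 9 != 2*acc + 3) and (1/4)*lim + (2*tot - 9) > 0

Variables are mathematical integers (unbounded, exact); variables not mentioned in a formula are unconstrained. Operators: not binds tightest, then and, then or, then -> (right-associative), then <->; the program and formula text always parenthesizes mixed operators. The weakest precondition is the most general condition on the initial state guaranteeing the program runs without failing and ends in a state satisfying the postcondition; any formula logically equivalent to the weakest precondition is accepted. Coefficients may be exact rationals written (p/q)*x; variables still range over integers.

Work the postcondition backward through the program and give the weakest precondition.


Working backward. After the program, the postcondition (3*tot != -4 or tot - 9 != 2*acc + 3) and (1/4)*lim + (2*tot - 9) > 0 must hold; in canonical form it is (3*tot != -4 or tot != 2*acc + 12) and (1/4)*lim + 2*tot > 9.
Then branch requires (3*tot != -4 or tot != 2*acc + 12) and (5/2)*tot > 9; else branch requires (3*tot != -4 or tot != 2*acc + 14) and (9/4)*tot > 17/2.
Before the if: (acc + lim >= 8 -> ((3*tot != -4 or tot != 2*acc + 12) and (5/2)*tot > 9)) and ((not (acc + lim >= 8)) -> ((3*tot != -4 or tot != 2*acc + 14) and (9/4)*tot > 17/2))
Before tot := 3*tot + 5: (acc + lim >= 8 -> ((9*tot != -19 or 3*tot != 2*acc + 7) and (15/2)*tot > -7/2)) and ((not (acc + lim >= 8)) -> ((9*tot != -19 or 3*tot != 2*acc + 9) and (27/4)*tot > -11/4))
Before tot := lim: (acc + lim >= 8 -> ((9*lim != -19 or 3*lim != 2*acc + 7) and (15/2)*lim > -7/2)) and ((not (acc + lim >= 8)) -> ((9*lim != -19 or 3*lim != 2*acc + 9) and (27/4)*lim > -11/4))
Answer: WP = (acc + lim >= 8 -> ((9*lim != -19 or 3*lim != 2*acc + 7) and (15/2)*lim > -7/2)) and ((not (acc + lim >= 8)) -> ((9*lim != -19 or 3*lim != 2*acc + 9) and (27/4)*lim > -11/4))


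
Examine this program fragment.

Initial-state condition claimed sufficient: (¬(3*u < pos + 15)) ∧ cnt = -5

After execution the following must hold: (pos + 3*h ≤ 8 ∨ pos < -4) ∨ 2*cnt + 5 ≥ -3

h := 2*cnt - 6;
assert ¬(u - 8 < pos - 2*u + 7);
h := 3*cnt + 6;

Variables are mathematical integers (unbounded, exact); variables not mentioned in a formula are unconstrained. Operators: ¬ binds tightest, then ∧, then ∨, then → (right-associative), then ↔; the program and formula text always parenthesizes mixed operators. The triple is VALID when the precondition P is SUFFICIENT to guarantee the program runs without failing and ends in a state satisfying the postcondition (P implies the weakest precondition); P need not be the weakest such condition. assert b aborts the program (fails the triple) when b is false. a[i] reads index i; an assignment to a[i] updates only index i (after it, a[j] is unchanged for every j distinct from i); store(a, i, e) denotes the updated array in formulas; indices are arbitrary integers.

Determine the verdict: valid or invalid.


Working backward. After the program, the postcondition (pos + 3*h ≤ 8 ∨ pos < -4) ∨ 2*cnt + 5 ≥ -3 must hold; in canonical form it is 3*h + pos ≤ 8 ∨ pos < -4 ∨ 2*cnt ≥ -8.
Before h := 3*cnt + 6: 9*cnt + pos ≤ -10 ∨ pos < -4 ∨ 2*cnt ≥ -8
Before assert ¬(u - 8 < pos - 2*u + 7): (¬(3*u < pos + 15)) ∧ (9*cnt + pos ≤ -10 ∨ pos < -4 ∨ 2*cnt ≥ -8)
Before h := 2*cnt - 6: (¬(3*u < pos + 15)) ∧ (9*cnt + pos ≤ -10 ∨ pos < -4 ∨ 2*cnt ≥ -8)
The weakest precondition is (¬(3*u < pos + 15)) ∧ (9*cnt + pos ≤ -10 ∨ pos < -4 ∨ 2*cnt ≥ -8).
Check whether (¬(3*u < pos + 15)) ∧ cnt = -5 implies it.
Countermodel: at the initial state cnt = -5, pos = 36, u = 17, the precondition holds but the weakest precondition fails.
Answer: invalid


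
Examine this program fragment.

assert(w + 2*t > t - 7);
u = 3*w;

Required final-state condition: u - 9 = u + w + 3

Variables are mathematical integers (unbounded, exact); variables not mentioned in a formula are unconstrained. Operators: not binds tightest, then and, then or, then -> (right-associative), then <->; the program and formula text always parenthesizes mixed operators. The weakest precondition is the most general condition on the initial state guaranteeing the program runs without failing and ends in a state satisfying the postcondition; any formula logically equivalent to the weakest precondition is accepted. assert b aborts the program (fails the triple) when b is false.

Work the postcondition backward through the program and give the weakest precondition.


Working backward. After the program, the postcondition u - 9 = u + w + 3 must hold; in canonical form it is w = -12.
Before u := 3*w: w = -12
Before assert w + 2*t > t - 7: t + w > -7 and w = -12
Answer: WP = t + w > -7 and w = -12


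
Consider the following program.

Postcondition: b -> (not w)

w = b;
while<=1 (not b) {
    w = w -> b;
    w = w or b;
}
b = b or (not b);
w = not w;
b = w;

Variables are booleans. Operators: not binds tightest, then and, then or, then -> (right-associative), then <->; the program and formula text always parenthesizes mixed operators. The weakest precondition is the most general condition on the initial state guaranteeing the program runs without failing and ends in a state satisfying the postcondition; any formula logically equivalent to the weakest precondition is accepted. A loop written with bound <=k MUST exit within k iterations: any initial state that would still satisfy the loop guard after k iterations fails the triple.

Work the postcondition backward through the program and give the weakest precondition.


Working backward. After the program, b -> (not w) must hold.
Before b := w: w -> (not w)
Before w := not w: (not w) -> w
Before b := b or (not b): (not w) -> w
Before the loop (bound <=1), unroll the exhaustion recursion (WP_0 = exit-now case; WP_j = one more guarded iteration, up to j = 1):
  WP_0: b and ((not w) -> w)
  WP_1: ((not b) -> (b and ((not ((w -> b) or b)) -> ((w -> b) or b)))) and (b -> ((not w) -> w))
So before the loop: ((not b) -> (b and ((not ((w -> b) or b)) -> ((w -> b) or b)))) and (b -> ((not w) -> w))
Before w := b: ((not b) -> b) and (b -> ((not b) -> b))
Answer: WP = ((not b) -> b) and (b -> ((not b) -> b))


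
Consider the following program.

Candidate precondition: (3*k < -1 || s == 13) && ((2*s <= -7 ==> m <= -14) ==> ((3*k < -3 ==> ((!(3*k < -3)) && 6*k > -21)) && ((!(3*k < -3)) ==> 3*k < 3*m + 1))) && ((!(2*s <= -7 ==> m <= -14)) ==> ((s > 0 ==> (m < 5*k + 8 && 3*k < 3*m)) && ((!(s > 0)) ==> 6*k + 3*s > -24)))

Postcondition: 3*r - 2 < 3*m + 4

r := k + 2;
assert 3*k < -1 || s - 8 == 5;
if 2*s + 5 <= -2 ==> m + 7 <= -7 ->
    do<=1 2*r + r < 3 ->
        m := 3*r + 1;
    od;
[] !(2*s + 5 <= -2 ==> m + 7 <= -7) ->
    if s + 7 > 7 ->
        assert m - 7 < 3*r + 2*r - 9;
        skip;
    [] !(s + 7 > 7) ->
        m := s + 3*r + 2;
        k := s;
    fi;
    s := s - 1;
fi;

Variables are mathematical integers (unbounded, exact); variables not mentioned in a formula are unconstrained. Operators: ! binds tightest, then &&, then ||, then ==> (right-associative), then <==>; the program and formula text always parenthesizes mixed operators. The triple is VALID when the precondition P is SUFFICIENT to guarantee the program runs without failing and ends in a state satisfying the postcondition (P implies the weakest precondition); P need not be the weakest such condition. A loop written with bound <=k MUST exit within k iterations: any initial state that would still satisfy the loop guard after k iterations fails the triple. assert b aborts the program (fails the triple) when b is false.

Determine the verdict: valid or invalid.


Working backward. After the program, the postcondition 3*r - 2 < 3*m + 4 must hold; in canonical form it is 3*r < 3*m + 6.
Then branch requires (3*r < 3 ==> ((!(3*r < 3)) && 6*r > -9)) && ((!(3*r < 3)) ==> 3*r < 3*m + 6); else branch requires (s > 0 ==> (m < 5*r - 2 && 3*r < 3*m + 6)) && ((!(s > 0)) ==> 6*r + 3*s > -12).
Before the if: ((2*s <= -7 ==> m <= -14) ==> ((3*r < 3 ==> ((!(3*r < 3)) && 6*r > -9)) && ((!(3*r < 3)) ==> 3*r < 3*m + 6))) && ((!(2*s <= -7 ==> m <= -14)) ==> ((s > 0 ==> (m < 5*r - 2 && 3*r < 3*m + 6)) && ((!(s > 0)) ==> 6*r + 3*s > -12)))
Before assert 3*k < -1 || s - 8 == 5: (3*k < -1 || s == 13) && ((2*s <= -7 ==> m <= -14) ==> ((3*r < 3 ==> ((!(3*r < 3)) && 6*r > -9)) && ((!(3*r < 3)) ==> 3*r < 3*m + 6))) && ((!(2*s <= -7 ==> m <= -14)) ==> ((s > 0 ==> (m < 5*r - 2 && 3*r < 3*m + 6)) && ((!(s > 0)) ==> 6*r + 3*s > -12)))
Before r := k + 2: (3*k < -1 || s == 13) && ((2*s <= -7 ==> m <= -14) ==> ((3*k < -3 ==> ((!(3*k < -3)) && 6*k > -21)) && ((!(3*k < -3)) ==> 3*k < 3*m))) && ((!(2*s <= -7 ==> m <= -14)) ==> ((s > 0 ==> (m < 5*k + 8 && 3*k < 3*m)) && ((!(s > 0)) ==> 6*k + 3*s > -24)))
The weakest precondition is (3*k < -1 || s == 13) && ((2*s <= -7 ==> m <= -14) ==> ((3*k < -3 ==> ((!(3*k < -3)) && 6*k > -21)) && ((!(3*k < -3)) ==> 3*k < 3*m))) && ((!(2*s <= -7 ==> m <= -14)) ==> ((s > 0 ==> (m < 5*k + 8 && 3*k < 3*m)) && ((!(s > 0)) ==> 6*k + 3*s > -24))).
Check whether (3*k < -1 || s == 13) && ((2*s <= -7 ==> m <= -14) ==> ((3*k < -3 ==> ((!(3*k < -3)) && 6*k > -21)) && ((!(3*k < -3)) ==> 3*k < 3*m + 1))) && ((!(2*s <= -7 ==> m <= -14)) ==> ((s > 0 ==> (m < 5*k + 8 && 3*k < 3*m)) && ((!(s > 0)) ==> 6*k + 3*s > -24))) implies it.
Countermodel: at the initial state k = -1, m = -1, s = 0, the precondition holds but the weakest precondition fails.
Answer: invalid


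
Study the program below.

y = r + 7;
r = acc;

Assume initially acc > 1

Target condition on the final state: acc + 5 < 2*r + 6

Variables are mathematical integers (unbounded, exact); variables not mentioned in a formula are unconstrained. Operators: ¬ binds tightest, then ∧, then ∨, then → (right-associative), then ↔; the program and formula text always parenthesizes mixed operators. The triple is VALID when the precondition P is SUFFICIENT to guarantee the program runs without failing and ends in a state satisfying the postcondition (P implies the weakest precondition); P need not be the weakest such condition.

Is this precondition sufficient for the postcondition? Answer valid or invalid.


Working backward. After the program, the postcondition acc + 5 < 2*r + 6 must hold; in canonical form it is acc < 2*r + 1.
Before r := acc: acc > -1
Before y := r + 7: acc > -1
The weakest precondition is acc > -1.
Check whether acc > 1 implies it.
Every state satisfying the precondition satisfies the weakest precondition: the implication holds.
Answer: valid


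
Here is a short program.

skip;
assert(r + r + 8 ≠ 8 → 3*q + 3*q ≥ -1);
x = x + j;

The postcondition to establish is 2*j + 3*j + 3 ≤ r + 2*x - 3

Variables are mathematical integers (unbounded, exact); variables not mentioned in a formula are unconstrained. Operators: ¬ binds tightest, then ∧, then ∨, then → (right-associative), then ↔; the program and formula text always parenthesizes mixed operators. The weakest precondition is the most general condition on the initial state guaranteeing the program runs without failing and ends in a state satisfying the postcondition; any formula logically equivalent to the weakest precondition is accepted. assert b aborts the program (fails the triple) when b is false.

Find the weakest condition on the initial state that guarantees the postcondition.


Working backward. After the program, the postcondition 2*j + 3*j + 3 ≤ r + 2*x - 3 must hold; in canonical form it is 5*j ≤ r + 2*x - 6.
Before x := x + j: 3*j ≤ r + 2*x - 6
Before assert r + r + 8 ≠ 8 → 3*q + 3*q ≥ -1: (2*r ≠ 0 → 6*q ≥ -1) ∧ 3*j ≤ r + 2*x - 6
Before skip: (2*r ≠ 0 → 6*q ≥ -1) ∧ 3*j ≤ r + 2*x - 6
Answer: WP = (2*r ≠ 0 → 6*q ≥ -1) ∧ 3*j ≤ r + 2*x - 6


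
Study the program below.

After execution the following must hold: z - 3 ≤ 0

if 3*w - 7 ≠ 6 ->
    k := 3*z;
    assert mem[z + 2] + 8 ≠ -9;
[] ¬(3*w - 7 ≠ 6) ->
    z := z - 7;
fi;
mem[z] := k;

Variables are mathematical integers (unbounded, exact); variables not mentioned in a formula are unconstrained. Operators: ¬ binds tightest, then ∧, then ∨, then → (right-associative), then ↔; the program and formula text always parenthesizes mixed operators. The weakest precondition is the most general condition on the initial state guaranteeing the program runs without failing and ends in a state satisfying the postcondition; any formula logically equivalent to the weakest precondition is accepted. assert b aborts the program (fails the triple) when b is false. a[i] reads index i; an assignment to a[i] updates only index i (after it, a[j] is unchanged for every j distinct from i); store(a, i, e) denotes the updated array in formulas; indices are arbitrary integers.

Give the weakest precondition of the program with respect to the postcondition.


Working backward. After the program, the postcondition z - 3 ≤ 0 must hold; in canonical form it is z ≤ 3.
Before mem[z] := k: z ≤ 3
Then branch requires mem[z + 2] ≠ -17 ∧ z ≤ 3; else branch requires z ≤ 10.
Before the if: (3*w ≠ 13 → (mem[z + 2] ≠ -17 ∧ z ≤ 3)) ∧ ((¬(3*w ≠ 13)) → z ≤ 10)
Answer: WP = (3*w ≠ 13 → (mem[z + 2] ≠ -17 ∧ z ≤ 3)) ∧ ((¬(3*w ≠ 13)) → z ≤ 10)


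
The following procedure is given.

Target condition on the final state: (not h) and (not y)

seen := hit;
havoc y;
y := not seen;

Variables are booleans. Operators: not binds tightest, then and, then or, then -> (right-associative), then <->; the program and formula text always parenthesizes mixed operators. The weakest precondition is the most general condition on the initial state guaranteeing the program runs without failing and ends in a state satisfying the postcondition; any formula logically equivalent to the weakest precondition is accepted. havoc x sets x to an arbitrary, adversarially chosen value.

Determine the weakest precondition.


Working backward. After the program, (not h) and (not y) must hold.
Before y := not seen: (not h) and seen
Before havoc y: (not h) and seen
Before seen := hit: (not h) and hit
Answer: WP = (not h) and hit


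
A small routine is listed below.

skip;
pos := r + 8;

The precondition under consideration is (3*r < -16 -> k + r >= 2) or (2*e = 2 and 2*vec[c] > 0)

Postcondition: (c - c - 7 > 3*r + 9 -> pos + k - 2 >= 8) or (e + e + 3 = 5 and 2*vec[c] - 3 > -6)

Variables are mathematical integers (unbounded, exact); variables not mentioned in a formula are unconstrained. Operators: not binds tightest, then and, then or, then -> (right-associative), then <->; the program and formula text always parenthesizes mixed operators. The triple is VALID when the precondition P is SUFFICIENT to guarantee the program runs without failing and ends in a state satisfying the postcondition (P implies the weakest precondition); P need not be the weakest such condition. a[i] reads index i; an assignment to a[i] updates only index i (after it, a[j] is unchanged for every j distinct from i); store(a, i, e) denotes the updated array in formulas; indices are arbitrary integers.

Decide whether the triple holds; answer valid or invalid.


Working backward. After the program, the postcondition (c - c - 7 > 3*r + 9 -> pos + k - 2 >= 8) or (e + e + 3 = 5 and 2*vec[c] - 3 > -6) must hold; in canonical form it is (3*r < -16 -> k + pos >= 10) or (2*e = 2 and 2*vec[c] > -3).
Before pos := r + 8: (3*r < -16 -> k + r >= 2) or (2*e = 2 and 2*vec[c] > -3)
Before skip: (3*r < -16 -> k + r >= 2) or (2*e = 2 and 2*vec[c] > -3)
The weakest precondition is (3*r < -16 -> k + r >= 2) or (2*e = 2 and 2*vec[c] > -3).
Check whether (3*r < -16 -> k + r >= 2) or (2*e = 2 and 2*vec[c] > 0) implies it.
Every state satisfying the precondition satisfies the weakest precondition: the implication holds.
Answer: valid


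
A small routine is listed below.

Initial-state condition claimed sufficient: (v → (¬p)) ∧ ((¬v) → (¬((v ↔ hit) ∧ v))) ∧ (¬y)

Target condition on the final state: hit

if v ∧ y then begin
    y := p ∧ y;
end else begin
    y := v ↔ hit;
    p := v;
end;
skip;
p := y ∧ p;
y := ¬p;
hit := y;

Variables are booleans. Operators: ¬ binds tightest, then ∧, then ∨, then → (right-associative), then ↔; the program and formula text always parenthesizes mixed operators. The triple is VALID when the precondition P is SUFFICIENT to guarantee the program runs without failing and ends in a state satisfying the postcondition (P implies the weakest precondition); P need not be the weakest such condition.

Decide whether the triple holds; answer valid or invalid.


Working backward. After the program, hit must hold.
Before hit := y: y
Before y := ¬p: ¬p
Before p := y ∧ p: ¬(y ∧ p)
Before skip: ¬(y ∧ p)
Then branch requires ¬(p ∧ y); else branch requires ¬((v ↔ hit) ∧ v).
Before the if: ((v ∧ y) → (¬(p ∧ y))) ∧ ((¬(v ∧ y)) → (¬((v ↔ hit) ∧ v)))
The weakest precondition is ((v ∧ y) → (¬(p ∧ y))) ∧ ((¬(v ∧ y)) → (¬((v ↔ hit) ∧ v))).
Check whether (v → (¬p)) ∧ ((¬v) → (¬((v ↔ hit) ∧ v))) ∧ (¬y) implies it.
Countermodel: at the initial state hit = true, p = false, v = true, y = false, the precondition holds but the weakest precondition fails.
Answer: invalid


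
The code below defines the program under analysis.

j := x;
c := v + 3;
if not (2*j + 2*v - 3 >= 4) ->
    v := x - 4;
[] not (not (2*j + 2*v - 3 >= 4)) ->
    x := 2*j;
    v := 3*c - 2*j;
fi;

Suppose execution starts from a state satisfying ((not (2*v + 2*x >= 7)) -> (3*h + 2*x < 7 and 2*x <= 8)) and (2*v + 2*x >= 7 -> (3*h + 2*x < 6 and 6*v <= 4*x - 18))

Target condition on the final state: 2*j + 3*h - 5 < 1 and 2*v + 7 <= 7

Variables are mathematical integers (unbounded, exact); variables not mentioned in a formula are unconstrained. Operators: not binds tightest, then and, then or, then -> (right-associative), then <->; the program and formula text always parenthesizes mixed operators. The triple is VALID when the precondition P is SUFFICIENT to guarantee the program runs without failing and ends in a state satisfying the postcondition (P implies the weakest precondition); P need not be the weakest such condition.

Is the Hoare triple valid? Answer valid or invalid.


Working backward. After the program, the postcondition 2*j + 3*h - 5 < 1 and 2*v + 7 <= 7 must hold; in canonical form it is 3*h + 2*j < 6 and 2*v <= 0.
Then branch requires 3*h + 2*j < 6 and 2*x <= 8; else branch requires 3*h + 2*j < 6 and 6*c <= 4*j.
Before the if: ((not (2*j + 2*v >= 7)) -> (3*h + 2*j < 6 and 2*x <= 8)) and (2*j + 2*v >= 7 -> (3*h + 2*j < 6 and 6*c <= 4*j))
Before c := v + 3: ((not (2*j + 2*v >= 7)) -> (3*h + 2*j < 6 and 2*x <= 8)) and (2*j + 2*v >= 7 -> (3*h + 2*j < 6 and 6*v <= 4*j - 18))
Before j := x: ((not (2*v + 2*x >= 7)) -> (3*h + 2*x < 6 and 2*x <= 8)) and (2*v + 2*x >= 7 -> (3*h + 2*x < 6 and 6*v <= 4*x - 18))
The weakest precondition is ((not (2*v + 2*x >= 7)) -> (3*h + 2*x < 6 and 2*x <= 8)) and (2*v + 2*x >= 7 -> (3*h + 2*x < 6 and 6*v <= 4*x - 18)).
Check whether ((not (2*v + 2*x >= 7)) -> (3*h + 2*x < 7 and 2*x <= 8)) and (2*v + 2*x >= 7 -> (3*h + 2*x < 6 and 6*v <= 4*x - 18)) implies it.
Countermodel: at the initial state h = 2, v = 0, x = 0, the precondition holds but the weakest precondition fails.
Answer: invalid


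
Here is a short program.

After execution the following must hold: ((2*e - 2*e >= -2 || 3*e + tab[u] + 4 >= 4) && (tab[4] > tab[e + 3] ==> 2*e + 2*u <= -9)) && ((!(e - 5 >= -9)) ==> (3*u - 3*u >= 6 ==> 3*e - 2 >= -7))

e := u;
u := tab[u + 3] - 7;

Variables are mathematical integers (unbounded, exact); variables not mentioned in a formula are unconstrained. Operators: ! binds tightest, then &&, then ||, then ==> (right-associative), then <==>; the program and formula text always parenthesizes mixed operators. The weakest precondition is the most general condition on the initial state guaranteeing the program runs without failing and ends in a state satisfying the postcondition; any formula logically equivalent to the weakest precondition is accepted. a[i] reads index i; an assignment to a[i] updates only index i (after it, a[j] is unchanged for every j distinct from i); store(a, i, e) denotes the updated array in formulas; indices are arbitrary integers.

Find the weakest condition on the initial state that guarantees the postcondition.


Working backward. After the program, the postcondition ((2*e - 2*e >= -2 || 3*e + tab[u] + 4 >= 4) && (tab[4] > tab[e + 3] ==> 2*e + 2*u <= -9)) && ((!(e - 5 >= -9)) ==> (3*u - 3*u >= 6 ==> 3*e - 2 >= -7)) must hold; in canonical form it is tab[4] > tab[e + 3] ==> 2*e + 2*u <= -9.
Before u := tab[u + 3] - 7: tab[4] > tab[e + 3] ==> 2*tab[u + 3] + 2*e <= 5
Before e := u: tab[4] > tab[u + 3] ==> 2*tab[u + 3] + 2*u <= 5
Answer: WP = tab[4] > tab[u + 3] ==> 2*tab[u + 3] + 2*u <= 5


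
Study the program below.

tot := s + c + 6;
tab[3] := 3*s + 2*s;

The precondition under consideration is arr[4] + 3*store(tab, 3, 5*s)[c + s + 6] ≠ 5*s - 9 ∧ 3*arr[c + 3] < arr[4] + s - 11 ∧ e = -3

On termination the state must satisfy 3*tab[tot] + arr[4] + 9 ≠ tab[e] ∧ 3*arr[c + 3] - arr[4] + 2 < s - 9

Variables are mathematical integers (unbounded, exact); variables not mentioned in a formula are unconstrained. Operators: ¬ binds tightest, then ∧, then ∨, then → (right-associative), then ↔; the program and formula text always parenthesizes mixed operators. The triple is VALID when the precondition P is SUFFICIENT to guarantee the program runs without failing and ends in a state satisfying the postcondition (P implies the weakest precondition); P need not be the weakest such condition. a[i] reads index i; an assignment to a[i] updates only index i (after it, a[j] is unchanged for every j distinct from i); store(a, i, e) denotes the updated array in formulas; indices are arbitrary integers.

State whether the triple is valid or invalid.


Working backward. After the program, the postcondition 3*tab[tot] + arr[4] + 9 ≠ tab[e] ∧ 3*arr[c + 3] - arr[4] + 2 < s - 9 must hold; in canonical form it is arr[4] + 3*tab[tot] ≠ tab[e] - 9 ∧ 3*arr[c + 3] < arr[4] + s - 11.
Before tab[3] := 3*s + 2*s: arr[4] + 3*store(tab, 3, 5*s)[tot] ≠ store(tab, 3, 5*s)[e] - 9 ∧ 3*arr[c + 3] < arr[4] + s - 11
Before tot := s + c + 6: arr[4] + 3*store(tab, 3, 5*s)[c + s + 6] ≠ store(tab, 3, 5*s)[e] - 9 ∧ 3*arr[c + 3] < arr[4] + s - 11
The weakest precondition is arr[4] + 3*store(tab, 3, 5*s)[c + s + 6] ≠ store(tab, 3, 5*s)[e] - 9 ∧ 3*arr[c + 3] < arr[4] + s - 11.
Check whether arr[4] + 3*store(tab, 3, 5*s)[c + s + 6] ≠ 5*s - 9 ∧ 3*arr[c + 3] < arr[4] + s - 11 ∧ e = -3 implies it.
Countermodel: at the initial state arr = {[-3] = 8, [-1] = 11790, [2] = 8, [3] = 8, [4] = 35382, elsewhere 8}, c = -4, e = -3, s = 0, tab = {[-3] = -83184, [-1] = 5, [2] = -39525, [3] = 5, [4] = 5, elsewhere 5}, the precondition holds but the weakest precondition fails.
Answer: invalid


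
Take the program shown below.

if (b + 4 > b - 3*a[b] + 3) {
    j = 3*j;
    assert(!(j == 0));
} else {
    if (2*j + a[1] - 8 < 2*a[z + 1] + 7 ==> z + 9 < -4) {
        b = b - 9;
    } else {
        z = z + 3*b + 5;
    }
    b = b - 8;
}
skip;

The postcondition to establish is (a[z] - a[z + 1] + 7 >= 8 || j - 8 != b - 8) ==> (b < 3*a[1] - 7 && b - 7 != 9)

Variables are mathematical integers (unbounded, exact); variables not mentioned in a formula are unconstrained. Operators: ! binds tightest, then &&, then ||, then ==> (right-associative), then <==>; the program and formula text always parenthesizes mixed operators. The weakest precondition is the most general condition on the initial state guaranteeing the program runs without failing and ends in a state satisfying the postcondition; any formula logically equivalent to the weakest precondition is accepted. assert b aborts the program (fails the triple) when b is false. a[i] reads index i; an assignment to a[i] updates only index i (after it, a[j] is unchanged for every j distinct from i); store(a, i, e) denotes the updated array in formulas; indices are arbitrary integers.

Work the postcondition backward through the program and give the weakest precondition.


Working backward. After the program, the postcondition (a[z] - a[z + 1] + 7 >= 8 || j - 8 != b - 8) ==> (b < 3*a[1] - 7 && b - 7 != 9) must hold; in canonical form it is (a[z] >= a[z + 1] + 1 || j != b) ==> (b < 3*a[1] - 7 && b != 16).
Before skip: (a[z] >= a[z + 1] + 1 || j != b) ==> (b < 3*a[1] - 7 && b != 16)
Then branch requires (!(3*j == 0)) && ((a[z] >= a[z + 1] + 1 || 3*j != b) ==> (b < 3*a[1] - 7 && b != 16)); else branch requires ((a[1] + 2*j < 2*a[z + 1] + 15 ==> z < -13) ==> ((a[z] >= a[z + 1] + 1 || j != b - 17) ==> (b < 3*a[1] + 10 && b != 33))) && ((!(a[1] + 2*j < 2*a[z + 1] + 15 ==> z < -13)) ==> ((a[3*b + z + 5] >= a[3*b + z + 6] + 1 || j != b - 8) ==> (b < 3*a[1] + 1 && b != 24))).
Before the if: (3*a[b] > -1 ==> ((!(3*j == 0)) && ((a[z] >= a[z + 1] + 1 || 3*j != b) ==> (b < 3*a[1] - 7 && b != 16)))) && ((!(3*a[b] > -1)) ==> (((a[1] + 2*j < 2*a[z + 1] + 15 ==> z < -13) ==> ((a[z] >= a[z + 1] + 1 || j != b - 17) ==> (b < 3*a[1] + 10 && b != 33))) && ((!(a[1] + 2*j < 2*a[z + 1] + 15 ==> z < -13)) ==> ((a[3*b + z + 5] >= a[3*b + z + 6] + 1 || j != b - 8) ==> (b < 3*a[1] + 1 && b != 24)))))
Answer: WP = (3*a[b] > -1 ==> ((!(3*j == 0)) && ((a[z] >= a[z + 1] + 1 || 3*j != b) ==> (b < 3*a[1] - 7 && b != 16)))) && ((!(3*a[b] > -1)) ==> (((a[1] + 2*j < 2*a[z + 1] + 15 ==> z < -13) ==> ((a[z] >= a[z + 1] + 1 || j != b - 17) ==> (b < 3*a[1] + 10 && b != 33))) && ((!(a[1] + 2*j < 2*a[z + 1] + 15 ==> z < -13)) ==> ((a[3*b + z + 5] >= a[3*b + z + 6] + 1 || j != b - 8) ==> (b < 3*a[1] + 1 && b != 24)))))


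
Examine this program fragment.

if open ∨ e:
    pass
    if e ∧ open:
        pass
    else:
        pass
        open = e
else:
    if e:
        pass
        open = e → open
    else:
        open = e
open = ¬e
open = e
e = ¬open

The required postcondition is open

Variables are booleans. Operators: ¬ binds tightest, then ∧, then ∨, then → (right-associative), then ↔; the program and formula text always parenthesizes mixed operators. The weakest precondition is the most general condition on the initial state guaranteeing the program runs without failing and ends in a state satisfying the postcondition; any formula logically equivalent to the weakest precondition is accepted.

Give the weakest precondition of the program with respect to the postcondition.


Working backward. After the program, open must hold.
Before e := ¬open: open
Before open := e: e
Before open := ¬e: e
Then branch requires ((e ∧ open) → e) ∧ ((¬(e ∧ open)) → e); else branch requires (¬e) → e.
Before the if: ((open ∨ e) → (((e ∧ open) → e) ∧ ((¬(e ∧ open)) → e))) ∧ ((¬(open ∨ e)) → ((¬e) → e))
Answer: WP = ((open ∨ e) → (((e ∧ open) → e) ∧ ((¬(e ∧ open)) → e))) ∧ ((¬(open ∨ e)) → ((¬e) → e))


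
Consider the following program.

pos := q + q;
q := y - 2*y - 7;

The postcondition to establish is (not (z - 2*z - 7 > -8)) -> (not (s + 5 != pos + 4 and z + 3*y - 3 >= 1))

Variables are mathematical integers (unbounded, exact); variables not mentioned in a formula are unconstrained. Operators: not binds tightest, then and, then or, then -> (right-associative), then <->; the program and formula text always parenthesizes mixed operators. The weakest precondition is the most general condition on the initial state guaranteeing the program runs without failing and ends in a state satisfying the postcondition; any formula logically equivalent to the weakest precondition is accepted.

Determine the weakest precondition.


Working backward. After the program, the postcondition (not (z - 2*z - 7 > -8)) -> (not (s + 5 != pos + 4 and z + 3*y - 3 >= 1)) must hold; in canonical form it is (not (z < 1)) -> (not (s != pos - 1 and 3*y + z >= 4)).
Before q := y - 2*y - 7: (not (z < 1)) -> (not (s != pos - 1 and 3*y + z >= 4))
Before pos := q + q: (not (z < 1)) -> (not (s != 2*q - 1 and 3*y + z >= 4))
Answer: WP = (not (z < 1)) -> (not (s != 2*q - 1 and 3*y + z >= 4))


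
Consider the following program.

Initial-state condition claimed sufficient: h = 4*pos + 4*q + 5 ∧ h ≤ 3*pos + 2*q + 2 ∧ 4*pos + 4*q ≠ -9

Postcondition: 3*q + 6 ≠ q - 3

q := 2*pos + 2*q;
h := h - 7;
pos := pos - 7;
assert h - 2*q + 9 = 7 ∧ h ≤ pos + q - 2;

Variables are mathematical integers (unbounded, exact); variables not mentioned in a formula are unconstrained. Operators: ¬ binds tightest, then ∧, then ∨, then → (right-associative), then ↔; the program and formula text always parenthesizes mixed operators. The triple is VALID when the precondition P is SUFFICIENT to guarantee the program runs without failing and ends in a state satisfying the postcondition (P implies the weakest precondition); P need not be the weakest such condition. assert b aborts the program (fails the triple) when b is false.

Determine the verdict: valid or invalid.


Working backward. After the program, the postcondition 3*q + 6 ≠ q - 3 must hold; in canonical form it is 2*q ≠ -9.
Before assert h - 2*q + 9 = 7 ∧ h ≤ pos + q - 2: h = 2*q - 2 ∧ h ≤ pos + q - 2 ∧ 2*q ≠ -9
Before pos := pos - 7: h = 2*q - 2 ∧ h ≤ pos + q - 9 ∧ 2*q ≠ -9
Before h := h - 7: h = 2*q + 5 ∧ h ≤ pos + q - 2 ∧ 2*q ≠ -9
Before q := 2*pos + 2*q: h = 4*pos + 4*q + 5 ∧ h ≤ 3*pos + 2*q - 2 ∧ 4*pos + 4*q ≠ -9
The weakest precondition is h = 4*pos + 4*q + 5 ∧ h ≤ 3*pos + 2*q - 2 ∧ 4*pos + 4*q ≠ -9.
Check whether h = 4*pos + 4*q + 5 ∧ h ≤ 3*pos + 2*q + 2 ∧ 4*pos + 4*q ≠ -9 implies it.
Countermodel: at the initial state h = -7, pos = -3, q = 0, the precondition holds but the weakest precondition fails.
Answer: invalid


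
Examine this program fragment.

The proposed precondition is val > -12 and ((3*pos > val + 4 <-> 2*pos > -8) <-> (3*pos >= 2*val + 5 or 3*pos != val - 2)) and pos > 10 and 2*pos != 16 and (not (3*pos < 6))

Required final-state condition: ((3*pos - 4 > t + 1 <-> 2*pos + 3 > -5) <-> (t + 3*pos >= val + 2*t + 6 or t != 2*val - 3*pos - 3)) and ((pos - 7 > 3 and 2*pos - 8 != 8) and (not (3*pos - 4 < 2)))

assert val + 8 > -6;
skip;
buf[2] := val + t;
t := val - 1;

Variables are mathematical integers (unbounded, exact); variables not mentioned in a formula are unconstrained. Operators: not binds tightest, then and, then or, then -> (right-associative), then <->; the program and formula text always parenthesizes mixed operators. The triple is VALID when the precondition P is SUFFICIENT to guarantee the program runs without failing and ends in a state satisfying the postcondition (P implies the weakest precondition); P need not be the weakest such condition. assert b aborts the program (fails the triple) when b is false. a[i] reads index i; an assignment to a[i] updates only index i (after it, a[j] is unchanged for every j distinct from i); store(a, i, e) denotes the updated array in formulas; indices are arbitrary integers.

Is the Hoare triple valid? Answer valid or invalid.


Working backward. After the program, the postcondition ((3*pos - 4 > t + 1 <-> 2*pos + 3 > -5) <-> (t + 3*pos >= val + 2*t + 6 or t != 2*val - 3*pos - 3)) and ((pos - 7 > 3 and 2*pos - 8 != 8) and (not (3*pos - 4 < 2))) must hold; in canonical form it is ((3*pos > t + 5 <-> 2*pos > -8) <-> (3*pos >= t + val + 6 or 3*pos + t != 2*val - 3)) and pos > 10 and 2*pos != 16 and (not (3*pos < 6)).
Before t := val - 1: ((3*pos > val + 4 <-> 2*pos > -8) <-> (3*pos >= 2*val + 5 or 3*pos != val - 2)) and pos > 10 and 2*pos != 16 and (not (3*pos < 6))
Before buf[2] := val + t: ((3*pos > val + 4 <-> 2*pos > -8) <-> (3*pos >= 2*val + 5 or 3*pos != val - 2)) and pos > 10 and 2*pos != 16 and (not (3*pos < 6))
Before skip: ((3*pos > val + 4 <-> 2*pos > -8) <-> (3*pos >= 2*val + 5 or 3*pos != val - 2)) and pos > 10 and 2*pos != 16 and (not (3*pos < 6))
Before assert val + 8 > -6: val > -14 and ((3*pos > val + 4 <-> 2*pos > -8) <-> (3*pos >= 2*val + 5 or 3*pos != val - 2)) and pos > 10 and 2*pos != 16 and (not (3*pos < 6))
The weakest precondition is val > -14 and ((3*pos > val + 4 <-> 2*pos > -8) <-> (3*pos >= 2*val + 5 or 3*pos != val - 2)) and pos > 10 and 2*pos != 16 and (not (3*pos < 6)).
Check whether val > -12 and ((3*pos > val + 4 <-> 2*pos > -8) <-> (3*pos >= 2*val + 5 or 3*pos != val - 2)) and pos > 10 and 2*pos != 16 and (not (3*pos < 6)) implies it.
Every state satisfying the precondition satisfies the weakest precondition: the implication holds.
Answer: valid


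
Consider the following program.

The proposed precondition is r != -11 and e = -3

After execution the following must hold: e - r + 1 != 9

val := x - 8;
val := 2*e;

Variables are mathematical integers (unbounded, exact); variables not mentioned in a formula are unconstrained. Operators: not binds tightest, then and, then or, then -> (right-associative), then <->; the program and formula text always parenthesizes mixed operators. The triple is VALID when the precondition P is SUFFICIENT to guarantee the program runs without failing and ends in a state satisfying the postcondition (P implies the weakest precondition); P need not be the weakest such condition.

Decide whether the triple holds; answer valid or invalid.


Working backward. After the program, the postcondition e - r + 1 != 9 must hold; in canonical form it is e != r + 8.
Before val := 2*e: e != r + 8
Before val := x - 8: e != r + 8
The weakest precondition is e != r + 8.
Check whether r != -11 and e = -3 implies it.
Every state satisfying the precondition satisfies the weakest precondition: the implication holds.
Answer: valid


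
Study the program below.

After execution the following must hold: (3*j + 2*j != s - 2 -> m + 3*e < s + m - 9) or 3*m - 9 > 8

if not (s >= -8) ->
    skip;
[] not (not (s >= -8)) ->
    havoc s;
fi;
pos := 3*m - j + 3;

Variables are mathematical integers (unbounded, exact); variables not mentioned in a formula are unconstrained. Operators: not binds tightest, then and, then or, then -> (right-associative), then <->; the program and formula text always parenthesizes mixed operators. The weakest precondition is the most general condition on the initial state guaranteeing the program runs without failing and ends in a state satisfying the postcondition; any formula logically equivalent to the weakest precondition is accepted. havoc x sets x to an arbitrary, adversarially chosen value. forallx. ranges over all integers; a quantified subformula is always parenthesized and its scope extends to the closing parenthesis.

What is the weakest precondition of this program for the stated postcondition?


Working backward. After the program, the postcondition (3*j + 2*j != s - 2 -> m + 3*e < s + m - 9) or 3*m - 9 > 8 must hold; in canonical form it is (5*j != s - 2 -> 3*e < s - 9) or 3*m > 17.
Before pos := 3*m - j + 3: (5*j != s - 2 -> 3*e < s - 9) or 3*m > 17
Then branch requires (5*j != s - 2 -> 3*e < s - 9) or 3*m > 17; else branch requires forall s_1. ((5*j != s_1 - 2 -> 3*e < s_1 - 9) or 3*m > 17).
Before the if: ((not (s >= -8)) -> ((5*j != s - 2 -> 3*e < s - 9) or 3*m > 17)) and (s >= -8 -> (forall s_1. ((5*j != s_1 - 2 -> 3*e < s_1 - 9) or 3*m > 17)))
Answer: WP = ((not (s >= -8)) -> ((5*j != s - 2 -> 3*e < s - 9) or 3*m > 17)) and (s >= -8 -> (forall s_1. ((5*j != s_1 - 2 -> 3*e < s_1 - 9) or 3*m > 17)))


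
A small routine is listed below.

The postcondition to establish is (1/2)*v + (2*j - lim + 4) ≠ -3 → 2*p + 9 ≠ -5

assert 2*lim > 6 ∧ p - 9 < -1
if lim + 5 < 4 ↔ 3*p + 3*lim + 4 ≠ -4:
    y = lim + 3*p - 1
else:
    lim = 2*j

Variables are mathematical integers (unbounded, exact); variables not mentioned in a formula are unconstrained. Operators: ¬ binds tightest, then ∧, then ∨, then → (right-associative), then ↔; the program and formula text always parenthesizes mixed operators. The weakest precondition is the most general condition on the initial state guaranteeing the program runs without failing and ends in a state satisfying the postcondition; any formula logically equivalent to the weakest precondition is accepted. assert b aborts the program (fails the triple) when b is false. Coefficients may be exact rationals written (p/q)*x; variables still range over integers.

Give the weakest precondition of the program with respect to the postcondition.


Working backward. After the program, the postcondition (1/2)*v + (2*j - lim + 4) ≠ -3 → 2*p + 9 ≠ -5 must hold; in canonical form it is 2*j + (1/2)*v ≠ lim - 7 → 2*p ≠ -14.
Then branch requires 2*j + (1/2)*v ≠ lim - 7 → 2*p ≠ -14; else branch requires (1/2)*v ≠ -7 → 2*p ≠ -14.
Before the if: ((lim < -1 ↔ 3*lim + 3*p ≠ -8) → (2*j + (1/2)*v ≠ lim - 7 → 2*p ≠ -14)) ∧ ((¬(lim < -1 ↔ 3*lim + 3*p ≠ -8)) → ((1/2)*v ≠ -7 → 2*p ≠ -14))
Before assert 2*lim > 6 ∧ p - 9 < -1: 2*lim > 6 ∧ p < 8 ∧ ((lim < -1 ↔ 3*lim + 3*p ≠ -8) → (2*j + (1/2)*v ≠ lim - 7 → 2*p ≠ -14)) ∧ ((¬(lim < -1 ↔ 3*lim + 3*p ≠ -8)) → ((1/2)*v ≠ -7 → 2*p ≠ -14))
Answer: WP = 2*lim > 6 ∧ p < 8 ∧ ((lim < -1 ↔ 3*lim + 3*p ≠ -8) → (2*j + (1/2)*v ≠ lim - 7 → 2*p ≠ -14)) ∧ ((¬(lim < -1 ↔ 3*lim + 3*p ≠ -8)) → ((1/2)*v ≠ -7 → 2*p ≠ -14))


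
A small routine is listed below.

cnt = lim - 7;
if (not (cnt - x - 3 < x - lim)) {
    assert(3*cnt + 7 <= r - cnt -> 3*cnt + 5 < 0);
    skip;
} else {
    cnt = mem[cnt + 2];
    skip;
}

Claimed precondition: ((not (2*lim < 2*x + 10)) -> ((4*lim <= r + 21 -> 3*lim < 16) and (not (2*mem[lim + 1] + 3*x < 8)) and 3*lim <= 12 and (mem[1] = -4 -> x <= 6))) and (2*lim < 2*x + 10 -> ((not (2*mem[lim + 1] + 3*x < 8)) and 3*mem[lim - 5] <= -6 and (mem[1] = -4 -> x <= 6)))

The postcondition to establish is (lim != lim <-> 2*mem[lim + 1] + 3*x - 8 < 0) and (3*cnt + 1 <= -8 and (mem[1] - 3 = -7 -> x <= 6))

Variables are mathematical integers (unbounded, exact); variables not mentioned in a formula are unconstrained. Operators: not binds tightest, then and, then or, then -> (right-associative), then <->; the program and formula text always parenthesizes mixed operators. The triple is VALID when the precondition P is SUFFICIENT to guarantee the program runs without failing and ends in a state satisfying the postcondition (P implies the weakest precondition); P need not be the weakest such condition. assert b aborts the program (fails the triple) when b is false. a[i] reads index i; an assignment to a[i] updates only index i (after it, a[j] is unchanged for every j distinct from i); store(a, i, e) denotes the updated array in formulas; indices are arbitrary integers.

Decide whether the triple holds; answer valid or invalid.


Working backward. After the program, the postcondition (lim != lim <-> 2*mem[lim + 1] + 3*x - 8 < 0) and (3*cnt + 1 <= -8 and (mem[1] - 3 = -7 -> x <= 6)) must hold; in canonical form it is (not (2*mem[lim + 1] + 3*x < 8)) and 3*cnt <= -9 and (mem[1] = -4 -> x <= 6).
Then branch requires (4*cnt <= r - 7 -> 3*cnt < -5) and (not (2*mem[lim + 1] + 3*x < 8)) and 3*cnt <= -9 and (mem[1] = -4 -> x <= 6); else branch requires (not (2*mem[lim + 1] + 3*x < 8)) and 3*mem[cnt + 2] <= -9 and (mem[1] = -4 -> x <= 6).
Before the if: ((not (cnt + lim < 2*x + 3)) -> ((4*cnt <= r - 7 -> 3*cnt < -5) and (not (2*mem[lim + 1] + 3*x < 8)) and 3*cnt <= -9 and (mem[1] = -4 -> x <= 6))) and (cnt + lim < 2*x + 3 -> ((not (2*mem[lim + 1] + 3*x < 8)) and 3*mem[cnt + 2] <= -9 and (mem[1] = -4 -> x <= 6)))
Before cnt := lim - 7: ((not (2*lim < 2*x + 10)) -> ((4*lim <= r + 21 -> 3*lim < 16) and (not (2*mem[lim + 1] + 3*x < 8)) and 3*lim <= 12 and (mem[1] = -4 -> x <= 6))) and (2*lim < 2*x + 10 -> ((not (2*mem[lim + 1] + 3*x < 8)) and 3*mem[lim - 5] <= -9 and (mem[1] = -4 -> x <= 6)))
The weakest precondition is ((not (2*lim < 2*x + 10)) -> ((4*lim <= r + 21 -> 3*lim < 16) and (not (2*mem[lim + 1] + 3*x < 8)) and 3*lim <= 12 and (mem[1] = -4 -> x <= 6))) and (2*lim < 2*x + 10 -> ((not (2*mem[lim + 1] + 3*x < 8)) and 3*mem[lim - 5] <= -9 and (mem[1] = -4 -> x <= 6))).
Check whether ((not (2*lim < 2*x + 10)) -> ((4*lim <= r + 21 -> 3*lim < 16) and (not (2*mem[lim + 1] + 3*x < 8)) and 3*lim <= 12 and (mem[1] = -4 -> x <= 6))) and (2*lim < 2*x + 10 -> ((not (2*mem[lim + 1] + 3*x < 8)) and 3*mem[lim - 5] <= -6 and (mem[1] = -4 -> x <= 6))) implies it.
Countermodel: at the initial state lim = -17422, mem = {[-17427] = -2, [-17421] = 4, [1] = 10, elsewhere 10}, r = 0, x = 0, the precondition holds but the weakest precondition fails.
Answer: invalid
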